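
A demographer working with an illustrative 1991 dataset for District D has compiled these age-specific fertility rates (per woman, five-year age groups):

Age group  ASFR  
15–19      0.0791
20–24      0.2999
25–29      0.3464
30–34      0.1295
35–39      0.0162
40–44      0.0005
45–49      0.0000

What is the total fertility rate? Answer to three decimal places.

Sum of ASFRs = 0.0791 + 0.2999 + 0.3464 + 0.1295 + 0.0162 + 0.0005 + 0.0000 = 0.8716
TFR = 5 × 0.8716 = 4.358

4.358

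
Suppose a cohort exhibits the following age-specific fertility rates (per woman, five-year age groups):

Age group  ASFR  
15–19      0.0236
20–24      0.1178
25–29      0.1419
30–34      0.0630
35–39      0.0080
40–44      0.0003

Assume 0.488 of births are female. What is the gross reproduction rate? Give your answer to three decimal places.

Proportion female at birth = 0.488.
Sum of ASFRs = 0.0236 + 0.1178 + 0.1419 + 0.0630 + 0.0080 + 0.0003 = 0.3546
TFR = 5 × 0.3546 = 1.773
GRR = 0.488 × 1.773 = 0.86522

0.865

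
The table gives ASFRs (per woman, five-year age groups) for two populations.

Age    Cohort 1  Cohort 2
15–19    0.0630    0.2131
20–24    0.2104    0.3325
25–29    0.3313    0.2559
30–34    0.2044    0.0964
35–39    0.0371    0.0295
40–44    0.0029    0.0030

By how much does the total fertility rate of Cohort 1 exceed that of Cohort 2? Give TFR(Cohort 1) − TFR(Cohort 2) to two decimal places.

-0.41

Cohort 1:
  Sum of ASFRs = 0.0630 + 0.2104 + 0.3313 + 0.2044 + 0.0371 + 0.0029 = 0.8491
  TFR = 5 × 0.8491 = 4.2455
Cohort 2:
  Sum of ASFRs = 0.2131 + 0.3325 + 0.2559 + 0.0964 + 0.0295 + 0.0030 = 0.9304
  TFR = 5 × 0.9304 = 4.652
Difference = 4.2455 − 4.652 = -0.4065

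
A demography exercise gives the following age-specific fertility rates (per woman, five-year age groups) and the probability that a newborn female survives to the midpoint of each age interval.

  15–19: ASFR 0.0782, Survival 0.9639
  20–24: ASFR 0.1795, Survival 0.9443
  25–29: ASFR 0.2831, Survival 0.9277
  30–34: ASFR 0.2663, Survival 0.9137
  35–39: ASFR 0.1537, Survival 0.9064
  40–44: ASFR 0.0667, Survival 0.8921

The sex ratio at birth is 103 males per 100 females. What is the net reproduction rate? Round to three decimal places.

Proportion female at birth = 100 / (100 + 103) = 0.49261.
Each age group contributes 5 × ASFR × survival:
  15–19: 5 × 0.0782 × 0.9639 = 0.37688
  20–24: 5 × 0.1795 × 0.9443 = 0.84751
  25–29: 5 × 0.2831 × 0.9277 = 1.31316
  30–34: 5 × 0.2663 × 0.9137 = 1.21659
  35–39: 5 × 0.1537 × 0.9064 = 0.69657
  40–44: 5 × 0.0667 × 0.8921 = 0.29752
Sum = 4.74823
NRR = 0.49261 × 4.74823 = 2.33903

2.339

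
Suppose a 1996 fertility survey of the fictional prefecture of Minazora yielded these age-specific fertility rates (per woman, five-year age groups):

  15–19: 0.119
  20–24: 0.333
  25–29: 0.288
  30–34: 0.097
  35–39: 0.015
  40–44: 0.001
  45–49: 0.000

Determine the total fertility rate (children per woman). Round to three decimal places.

4.265

Sum of ASFRs = 0.119 + 0.333 + 0.288 + 0.097 + 0.015 + 0.001 + 0.000 = 0.853
TFR = 5 × 0.853 = 4.265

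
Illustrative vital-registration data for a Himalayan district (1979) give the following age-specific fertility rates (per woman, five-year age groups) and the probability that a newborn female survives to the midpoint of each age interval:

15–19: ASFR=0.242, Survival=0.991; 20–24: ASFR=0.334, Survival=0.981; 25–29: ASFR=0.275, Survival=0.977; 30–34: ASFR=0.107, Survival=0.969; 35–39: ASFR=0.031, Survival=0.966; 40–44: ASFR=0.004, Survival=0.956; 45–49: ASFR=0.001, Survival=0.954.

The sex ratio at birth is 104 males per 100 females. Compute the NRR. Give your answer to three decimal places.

Proportion female at birth = 100 / (100 + 104) = 0.49020.
Each age group contributes 5 × ASFR × survival:
  15–19: 5 × 0.242 × 0.991 = 1.19911
  20–24: 5 × 0.334 × 0.981 = 1.63827
  25–29: 5 × 0.275 × 0.977 = 1.34338
  30–34: 5 × 0.107 × 0.969 = 0.51842
  35–39: 5 × 0.031 × 0.966 = 0.14973
  40–44: 5 × 0.004 × 0.956 = 0.01912
  45–49: 5 × 0.001 × 0.954 = 0.00477
Sum = 4.87280
NRR = 0.49020 × 4.87280 = 2.38865

2.389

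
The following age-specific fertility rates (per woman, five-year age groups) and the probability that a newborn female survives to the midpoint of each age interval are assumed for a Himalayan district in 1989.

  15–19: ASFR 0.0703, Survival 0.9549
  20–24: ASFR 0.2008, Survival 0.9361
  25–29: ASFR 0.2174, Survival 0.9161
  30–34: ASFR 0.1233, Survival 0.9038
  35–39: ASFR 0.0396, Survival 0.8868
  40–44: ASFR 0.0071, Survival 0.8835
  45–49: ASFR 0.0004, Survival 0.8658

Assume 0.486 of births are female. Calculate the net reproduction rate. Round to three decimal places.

1.476

Proportion female at birth = 0.486.
Each age group contributes 5 × ASFR × survival:
  15–19: 5 × 0.0703 × 0.9549 = 0.33565
  20–24: 5 × 0.2008 × 0.9361 = 0.93984
  25–29: 5 × 0.2174 × 0.9161 = 0.99580
  30–34: 5 × 0.1233 × 0.9038 = 0.55719
  35–39: 5 × 0.0396 × 0.8868 = 0.17559
  40–44: 5 × 0.0071 × 0.8835 = 0.03136
  45–49: 5 × 0.0004 × 0.8658 = 0.00173
Sum = 3.03716
NRR = 0.486 × 3.03716 = 1.47606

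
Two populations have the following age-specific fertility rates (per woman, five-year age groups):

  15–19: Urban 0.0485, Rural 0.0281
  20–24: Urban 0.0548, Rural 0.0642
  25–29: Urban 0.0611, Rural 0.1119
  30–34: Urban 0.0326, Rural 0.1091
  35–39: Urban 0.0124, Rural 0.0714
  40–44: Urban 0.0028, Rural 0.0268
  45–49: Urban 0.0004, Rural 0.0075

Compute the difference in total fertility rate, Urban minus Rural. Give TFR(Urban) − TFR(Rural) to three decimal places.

Urban:
  Sum of ASFRs = 0.0485 + 0.0548 + 0.0611 + 0.0326 + 0.0124 + 0.0028 + 0.0004 = 0.2126
  TFR = 5 × 0.2126 = 1.063
Rural:
  Sum of ASFRs = 0.0281 + 0.0642 + 0.1119 + 0.1091 + 0.0714 + 0.0268 + 0.0075 = 0.4190
  TFR = 5 × 0.4190 = 2.095
Difference = 1.063 − 2.095 = -1.032

-1.032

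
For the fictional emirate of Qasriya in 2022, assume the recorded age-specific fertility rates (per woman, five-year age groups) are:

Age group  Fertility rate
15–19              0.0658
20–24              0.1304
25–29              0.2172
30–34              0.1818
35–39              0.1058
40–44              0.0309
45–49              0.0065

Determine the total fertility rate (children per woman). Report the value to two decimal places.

3.69

Sum of ASFRs = 0.0658 + 0.1304 + 0.2172 + 0.1818 + 0.1058 + 0.0309 + 0.0065 = 0.7384
TFR = 5 × 0.7384 = 3.692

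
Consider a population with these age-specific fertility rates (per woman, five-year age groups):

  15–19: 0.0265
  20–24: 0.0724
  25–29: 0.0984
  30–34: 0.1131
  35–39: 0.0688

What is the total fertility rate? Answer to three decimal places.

1.896

Sum of ASFRs = 0.0265 + 0.0724 + 0.0984 + 0.1131 + 0.0688 = 0.3792
TFR = 5 × 0.3792 = 1.896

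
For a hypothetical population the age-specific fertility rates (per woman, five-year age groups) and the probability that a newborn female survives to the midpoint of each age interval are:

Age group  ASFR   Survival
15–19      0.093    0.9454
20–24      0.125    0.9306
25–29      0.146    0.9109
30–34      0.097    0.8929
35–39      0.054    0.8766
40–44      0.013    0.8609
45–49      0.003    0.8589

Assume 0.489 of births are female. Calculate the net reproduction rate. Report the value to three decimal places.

1.186

Proportion female at birth = 0.489.
Weighting each age-specific rate by interval width and survival:
  15–19: 5 × 0.093 × 0.9454 = 0.43961
  20–24: 5 × 0.125 × 0.9306 = 0.58163
  25–29: 5 × 0.146 × 0.9109 = 0.66496
  30–34: 5 × 0.097 × 0.8929 = 0.43306
  35–39: 5 × 0.054 × 0.8766 = 0.23668
  40–44: 5 × 0.013 × 0.8609 = 0.05596
  45–49: 5 × 0.003 × 0.8589 = 0.01288
Sum = 2.42478
NRR = 0.489 × 2.42478 = 1.18572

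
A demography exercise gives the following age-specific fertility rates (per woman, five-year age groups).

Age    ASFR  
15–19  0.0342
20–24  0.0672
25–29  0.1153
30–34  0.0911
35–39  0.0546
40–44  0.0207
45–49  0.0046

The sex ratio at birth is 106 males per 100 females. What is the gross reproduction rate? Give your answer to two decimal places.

0.94

Proportion female at birth = 100 / (100 + 106) = 0.48544.
Sum of ASFRs = 0.0342 + 0.0672 + 0.1153 + 0.0911 + 0.0546 + 0.0207 + 0.0046 = 0.3877
TFR = 5 × 0.3877 = 1.9385
GRR = 0.48544 × 1.9385 = 0.94103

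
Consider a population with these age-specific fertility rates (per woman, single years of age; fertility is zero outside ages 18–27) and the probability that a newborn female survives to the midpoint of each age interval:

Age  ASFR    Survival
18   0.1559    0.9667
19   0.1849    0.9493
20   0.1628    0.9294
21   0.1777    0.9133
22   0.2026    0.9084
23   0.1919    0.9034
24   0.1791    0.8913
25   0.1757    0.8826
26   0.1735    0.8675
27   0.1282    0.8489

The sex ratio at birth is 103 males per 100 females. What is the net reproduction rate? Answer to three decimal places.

Proportion female at birth = 100 / (100 + 103) = 0.49261.
Weighting each age-specific rate by interval width and survival:
  18: 1 × 0.1559 × 0.9667 = 0.15071
  19: 1 × 0.1849 × 0.9493 = 0.17553
  20: 1 × 0.1628 × 0.9294 = 0.15131
  21: 1 × 0.1777 × 0.9133 = 0.16229
  22: 1 × 0.2026 × 0.9084 = 0.18404
  23: 1 × 0.1919 × 0.9034 = 0.17336
  24: 1 × 0.1791 × 0.8913 = 0.15963
  25: 1 × 0.1757 × 0.8826 = 0.15507
  26: 1 × 0.1735 × 0.8675 = 0.15051
  27: 1 × 0.1282 × 0.8489 = 0.10883
Sum = 1.57128
NRR = 0.49261 × 1.57128 = 0.77403
An NRR under 1 implies long-run decline under these rates.

0.774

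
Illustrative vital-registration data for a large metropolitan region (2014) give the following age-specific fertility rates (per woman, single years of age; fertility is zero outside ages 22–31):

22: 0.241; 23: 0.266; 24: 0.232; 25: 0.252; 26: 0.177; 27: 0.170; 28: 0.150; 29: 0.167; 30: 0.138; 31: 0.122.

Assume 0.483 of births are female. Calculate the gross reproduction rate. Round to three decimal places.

Proportion female at birth = 0.483.
Sum of ASFRs = 0.241 + 0.266 + 0.232 + 0.252 + 0.177 + 0.170 + 0.150 + 0.167 + 0.138 + 0.122 = 1.915
TFR = 1.915
GRR = 0.483 × 1.915 = 0.92495

0.925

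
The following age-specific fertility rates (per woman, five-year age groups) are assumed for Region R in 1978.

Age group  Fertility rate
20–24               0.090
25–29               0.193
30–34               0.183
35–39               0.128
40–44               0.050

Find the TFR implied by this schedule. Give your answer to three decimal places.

3.220

Sum of ASFRs = 0.090 + 0.193 + 0.183 + 0.128 + 0.050 = 0.644
TFR = 5 × 0.644 = 3.22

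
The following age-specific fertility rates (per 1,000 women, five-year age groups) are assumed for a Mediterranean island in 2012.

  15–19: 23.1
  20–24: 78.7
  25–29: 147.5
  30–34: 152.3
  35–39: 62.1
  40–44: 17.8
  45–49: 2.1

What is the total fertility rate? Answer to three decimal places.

2.418

Sum of ASFRs = 23.1 + 78.7 + 147.5 + 152.3 + 62.1 + 17.8 + 2.1 = 483.6
TFR = 5 × 483.6 / 1000 = 2.418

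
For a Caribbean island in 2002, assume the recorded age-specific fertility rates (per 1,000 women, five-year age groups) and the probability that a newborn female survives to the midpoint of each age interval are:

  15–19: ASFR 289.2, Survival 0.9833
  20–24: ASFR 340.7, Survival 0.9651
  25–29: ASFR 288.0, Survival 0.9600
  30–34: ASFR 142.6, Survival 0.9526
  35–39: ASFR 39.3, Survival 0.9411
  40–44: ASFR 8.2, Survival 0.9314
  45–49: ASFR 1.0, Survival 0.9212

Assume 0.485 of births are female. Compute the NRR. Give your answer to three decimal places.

2.597

Proportion female at birth = 0.485.
Survival-weighted fertility by age (5·fₓ·Sₓ):
  15–19: 5 × 289.2/1000 × 0.9833 = 1.42185
  20–24: 5 × 340.7/1000 × 0.9651 = 1.64405
  25–29: 5 × 288.0/1000 × 0.9600 = 1.38240
  30–34: 5 × 142.6/1000 × 0.9526 = 0.67920
  35–39: 5 × 39.3/1000 × 0.9411 = 0.18493
  40–44: 5 × 8.2/1000 × 0.9314 = 0.03819
  45–49: 5 × 1.0/1000 × 0.9212 = 0.00461
Sum = 5.35523
NRR = 0.485 × 5.35523 = 2.59729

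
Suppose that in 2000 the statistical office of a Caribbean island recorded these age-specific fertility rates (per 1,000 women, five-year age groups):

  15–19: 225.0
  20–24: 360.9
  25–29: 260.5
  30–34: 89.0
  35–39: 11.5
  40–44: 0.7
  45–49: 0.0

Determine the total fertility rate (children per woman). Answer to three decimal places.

Sum of ASFRs = 225.0 + 360.9 + 260.5 + 89.0 + 11.5 + 0.7 + 0.0 = 947.6
TFR = 5 × 947.6 / 1000 = 4.738

4.738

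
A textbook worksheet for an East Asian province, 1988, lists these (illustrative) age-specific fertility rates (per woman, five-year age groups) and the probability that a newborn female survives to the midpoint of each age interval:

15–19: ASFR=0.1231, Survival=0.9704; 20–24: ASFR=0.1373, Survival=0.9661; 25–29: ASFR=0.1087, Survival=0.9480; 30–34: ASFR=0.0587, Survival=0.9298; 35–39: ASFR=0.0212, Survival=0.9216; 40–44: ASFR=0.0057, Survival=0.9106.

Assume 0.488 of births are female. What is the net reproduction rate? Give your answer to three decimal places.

1.060

Proportion female at birth = 0.488.
Survival-weighted fertility by age (5·fₓ·Sₓ):
  15–19: 5 × 0.1231 × 0.9704 = 0.59728
  20–24: 5 × 0.1373 × 0.9661 = 0.66323
  25–29: 5 × 0.1087 × 0.9480 = 0.51524
  30–34: 5 × 0.0587 × 0.9298 = 0.27290
  35–39: 5 × 0.0212 × 0.9216 = 0.09769
  40–44: 5 × 0.0057 × 0.9106 = 0.02595
Sum = 2.17229
NRR = 0.488 × 2.17229 = 1.06008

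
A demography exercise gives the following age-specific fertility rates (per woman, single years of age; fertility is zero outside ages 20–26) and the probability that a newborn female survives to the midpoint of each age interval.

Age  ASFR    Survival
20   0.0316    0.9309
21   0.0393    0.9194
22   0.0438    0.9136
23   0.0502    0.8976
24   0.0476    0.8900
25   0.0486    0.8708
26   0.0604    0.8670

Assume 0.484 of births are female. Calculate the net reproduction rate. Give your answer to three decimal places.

0.139

Proportion female at birth = 0.484.
Per-age-group product (1 × ASFR × survival probability):
  20: 1 × 0.0316 × 0.9309 = 0.02942
  21: 1 × 0.0393 × 0.9194 = 0.03613
  22: 1 × 0.0438 × 0.9136 = 0.04002
  23: 1 × 0.0502 × 0.8976 = 0.04506
  24: 1 × 0.0476 × 0.8900 = 0.04236
  25: 1 × 0.0486 × 0.8708 = 0.04232
  26: 1 × 0.0604 × 0.8670 = 0.05237
Sum = 0.28768
NRR = 0.484 × 0.28768 = 0.13924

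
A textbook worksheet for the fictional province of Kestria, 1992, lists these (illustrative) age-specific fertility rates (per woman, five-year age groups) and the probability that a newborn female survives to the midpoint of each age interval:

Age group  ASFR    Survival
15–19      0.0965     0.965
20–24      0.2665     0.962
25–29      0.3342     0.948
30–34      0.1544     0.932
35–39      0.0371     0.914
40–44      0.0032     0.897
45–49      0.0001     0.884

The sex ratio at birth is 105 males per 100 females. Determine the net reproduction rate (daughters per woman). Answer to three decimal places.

2.066

Proportion female at birth = 100 / (100 + 105) = 0.48780.
Per-age-group product (5 × ASFR × survival probability):
  15–19: 5 × 0.0965 × 0.965 = 0.46561
  20–24: 5 × 0.2665 × 0.962 = 1.28187
  25–29: 5 × 0.3342 × 0.948 = 1.58411
  30–34: 5 × 0.1544 × 0.932 = 0.71950
  35–39: 5 × 0.0371 × 0.914 = 0.16955
  40–44: 5 × 0.0032 × 0.897 = 0.01435
  45–49: 5 × 0.0001 × 0.884 = 0.00044
Sum = 4.23543
NRR = 0.48780 × 4.23543 = 2.06604
NRR > 1, so each generation more than replaces itself.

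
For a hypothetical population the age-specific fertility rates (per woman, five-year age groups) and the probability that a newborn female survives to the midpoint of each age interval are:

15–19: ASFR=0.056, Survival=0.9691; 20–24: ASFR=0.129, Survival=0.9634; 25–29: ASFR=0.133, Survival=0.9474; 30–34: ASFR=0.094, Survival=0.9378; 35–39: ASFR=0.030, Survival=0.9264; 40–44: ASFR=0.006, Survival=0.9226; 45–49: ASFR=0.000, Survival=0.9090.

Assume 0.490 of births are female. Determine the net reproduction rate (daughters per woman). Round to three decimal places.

Proportion female at birth = 0.490.
Per-age-group product (5 × ASFR × survival probability):
  15–19: 5 × 0.056 × 0.9691 = 0.27135
  20–24: 5 × 0.129 × 0.9634 = 0.62139
  25–29: 5 × 0.133 × 0.9474 = 0.63002
  30–34: 5 × 0.094 × 0.9378 = 0.44077
  35–39: 5 × 0.030 × 0.9264 = 0.13896
  40–44: 5 × 0.006 × 0.9226 = 0.02768
  45–49: 5 × 0.000 × 0.9090 = 0.00000
Sum = 2.13017
NRR = 0.490 × 2.13017 = 1.04378

1.044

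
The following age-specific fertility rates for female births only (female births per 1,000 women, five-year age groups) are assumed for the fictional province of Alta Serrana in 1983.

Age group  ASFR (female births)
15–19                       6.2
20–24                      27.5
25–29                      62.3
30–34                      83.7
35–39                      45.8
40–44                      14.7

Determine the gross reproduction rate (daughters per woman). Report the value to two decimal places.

Sum of female ASFRs = 6.2 + 27.5 + 62.3 + 83.7 + 45.8 + 14.7 = 240.2
GRR = 5 × 240.2 / 1000 = 1.201

1.20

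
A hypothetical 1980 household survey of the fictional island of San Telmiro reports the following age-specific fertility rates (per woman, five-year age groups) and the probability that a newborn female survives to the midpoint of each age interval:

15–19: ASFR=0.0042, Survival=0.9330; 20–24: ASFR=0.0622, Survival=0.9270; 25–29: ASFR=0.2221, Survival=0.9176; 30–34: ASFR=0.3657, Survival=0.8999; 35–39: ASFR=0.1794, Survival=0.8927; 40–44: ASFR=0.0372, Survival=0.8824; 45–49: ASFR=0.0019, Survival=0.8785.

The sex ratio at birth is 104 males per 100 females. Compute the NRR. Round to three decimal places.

1.934

Proportion female at birth = 100 / (100 + 104) = 0.49020.
Weighting each age-specific rate by interval width and survival:
  15–19: 5 × 0.0042 × 0.9330 = 0.01959
  20–24: 5 × 0.0622 × 0.9270 = 0.28830
  25–29: 5 × 0.2221 × 0.9176 = 1.01899
  30–34: 5 × 0.3657 × 0.8999 = 1.64547
  35–39: 5 × 0.1794 × 0.8927 = 0.80075
  40–44: 5 × 0.0372 × 0.8824 = 0.16413
  45–49: 5 × 0.0019 × 0.8785 = 0.00835
Sum = 3.94558
NRR = 0.49020 × 3.94558 = 1.93412
NRR > 1, so each generation more than replaces itself.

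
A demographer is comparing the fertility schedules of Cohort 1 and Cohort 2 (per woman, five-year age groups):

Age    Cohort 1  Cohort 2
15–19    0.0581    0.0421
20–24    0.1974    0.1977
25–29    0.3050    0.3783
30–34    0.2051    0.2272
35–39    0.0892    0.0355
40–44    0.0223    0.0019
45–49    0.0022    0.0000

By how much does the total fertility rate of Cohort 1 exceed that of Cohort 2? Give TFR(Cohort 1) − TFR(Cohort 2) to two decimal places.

Cohort 1:
  Sum of ASFRs = 0.0581 + 0.1974 + 0.3050 + 0.2051 + 0.0892 + 0.0223 + 0.0022 = 0.8793
  TFR = 5 × 0.8793 = 4.3965
Cohort 2:
  Sum of ASFRs = 0.0421 + 0.1977 + 0.3783 + 0.2272 + 0.0355 + 0.0019 + 0.0000 = 0.8827
  TFR = 5 × 0.8827 = 4.4135
Difference = 4.3965 − 4.4135 = -0.017

-0.02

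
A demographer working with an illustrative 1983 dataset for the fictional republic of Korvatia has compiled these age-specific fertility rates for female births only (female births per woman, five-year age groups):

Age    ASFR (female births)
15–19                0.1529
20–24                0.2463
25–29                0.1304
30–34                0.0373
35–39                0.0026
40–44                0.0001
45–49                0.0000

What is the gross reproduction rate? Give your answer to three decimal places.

Sum of female ASFRs = 0.1529 + 0.2463 + 0.1304 + 0.0373 + 0.0026 + 0.0001 + 0.0000 = 0.5696
GRR = 5 × 0.5696 = 2.848

2.848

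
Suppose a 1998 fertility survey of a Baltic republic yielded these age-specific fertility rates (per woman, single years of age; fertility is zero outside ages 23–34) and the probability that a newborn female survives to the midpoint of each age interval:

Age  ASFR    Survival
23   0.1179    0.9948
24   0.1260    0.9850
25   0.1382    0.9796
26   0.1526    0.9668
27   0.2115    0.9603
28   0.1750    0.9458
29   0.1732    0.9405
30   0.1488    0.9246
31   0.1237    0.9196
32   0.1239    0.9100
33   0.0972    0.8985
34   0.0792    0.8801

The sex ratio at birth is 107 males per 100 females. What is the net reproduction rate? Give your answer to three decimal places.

0.762

Proportion female at birth = 100 / (100 + 107) = 0.48309.
Per-age-group product (1 × ASFR × survival probability):
  23: 1 × 0.1179 × 0.9948 = 0.11729
  24: 1 × 0.1260 × 0.9850 = 0.12411
  25: 1 × 0.1382 × 0.9796 = 0.13538
  26: 1 × 0.1526 × 0.9668 = 0.14753
  27: 1 × 0.2115 × 0.9603 = 0.20310
  28: 1 × 0.1750 × 0.9458 = 0.16552
  29: 1 × 0.1732 × 0.9405 = 0.16289
  30: 1 × 0.1488 × 0.9246 = 0.13758
  31: 1 × 0.1237 × 0.9196 = 0.11375
  32: 1 × 0.1239 × 0.9100 = 0.11275
  33: 1 × 0.0972 × 0.8985 = 0.08733
  34: 1 × 0.0792 × 0.8801 = 0.06970
Sum = 1.57693
NRR = 0.48309 × 1.57693 = 0.76180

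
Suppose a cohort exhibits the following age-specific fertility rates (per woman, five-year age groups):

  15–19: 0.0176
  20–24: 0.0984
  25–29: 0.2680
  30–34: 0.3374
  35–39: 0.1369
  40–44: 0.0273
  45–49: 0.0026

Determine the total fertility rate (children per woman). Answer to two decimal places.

4.44

Sum of ASFRs = 0.0176 + 0.0984 + 0.2680 + 0.3374 + 0.1369 + 0.0273 + 0.0026 = 0.8882
TFR = 5 × 0.8882 = 4.441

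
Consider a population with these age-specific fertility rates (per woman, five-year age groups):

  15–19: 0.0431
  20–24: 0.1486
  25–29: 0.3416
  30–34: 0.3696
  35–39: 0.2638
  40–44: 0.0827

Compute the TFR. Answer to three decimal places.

Sum of ASFRs = 0.0431 + 0.1486 + 0.3416 + 0.3696 + 0.2638 + 0.0827 = 1.2494
TFR = 5 × 1.2494 = 6.247

6.247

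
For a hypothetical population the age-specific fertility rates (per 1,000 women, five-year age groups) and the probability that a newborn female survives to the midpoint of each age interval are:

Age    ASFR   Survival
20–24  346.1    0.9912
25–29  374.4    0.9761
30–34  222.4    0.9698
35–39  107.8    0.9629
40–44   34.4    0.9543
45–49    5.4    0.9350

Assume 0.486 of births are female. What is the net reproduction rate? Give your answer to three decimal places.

Proportion female at birth = 0.486.
Weighting each age-specific rate by interval width and survival:
  20–24: 5 × 346.1/1000 × 0.9912 = 1.71527
  25–29: 5 × 374.4/1000 × 0.9761 = 1.82726
  30–34: 5 × 222.4/1000 × 0.9698 = 1.07842
  35–39: 5 × 107.8/1000 × 0.9629 = 0.51900
  40–44: 5 × 34.4/1000 × 0.9543 = 0.16414
  45–49: 5 × 5.4/1000 × 0.9350 = 0.02525
Sum = 5.32934
NRR = 0.486 × 5.32934 = 2.59006
NRR > 1, so each generation more than replaces itself.

2.590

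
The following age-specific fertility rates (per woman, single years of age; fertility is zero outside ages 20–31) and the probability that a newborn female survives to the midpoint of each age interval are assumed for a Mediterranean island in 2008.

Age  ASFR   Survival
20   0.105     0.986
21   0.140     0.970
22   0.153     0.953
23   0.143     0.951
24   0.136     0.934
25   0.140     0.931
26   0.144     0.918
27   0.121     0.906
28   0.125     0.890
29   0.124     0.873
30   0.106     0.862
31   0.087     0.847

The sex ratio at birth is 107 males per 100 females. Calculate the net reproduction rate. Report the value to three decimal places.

0.679

Proportion female at birth = 100 / (100 + 107) = 0.48309.
Survival-weighted fertility by age (1·fₓ·Sₓ):
  20: 1 × 0.105 × 0.986 = 0.10353
  21: 1 × 0.140 × 0.970 = 0.13580
  22: 1 × 0.153 × 0.953 = 0.14581
  23: 1 × 0.143 × 0.951 = 0.13599
  24: 1 × 0.136 × 0.934 = 0.12702
  25: 1 × 0.140 × 0.931 = 0.13034
  26: 1 × 0.144 × 0.918 = 0.13219
  27: 1 × 0.121 × 0.906 = 0.10963
  28: 1 × 0.125 × 0.890 = 0.11125
  29: 1 × 0.124 × 0.873 = 0.10825
  30: 1 × 0.106 × 0.862 = 0.09137
  31: 1 × 0.087 × 0.847 = 0.07369
Sum = 1.40487
NRR = 0.48309 × 1.40487 = 0.67868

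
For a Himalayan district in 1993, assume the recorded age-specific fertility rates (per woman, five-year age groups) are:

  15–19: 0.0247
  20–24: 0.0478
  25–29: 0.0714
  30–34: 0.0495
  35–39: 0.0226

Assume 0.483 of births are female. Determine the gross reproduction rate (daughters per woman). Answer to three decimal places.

0.522

Proportion female at birth = 0.483.
Sum of ASFRs = 0.0247 + 0.0478 + 0.0714 + 0.0495 + 0.0226 = 0.2160
TFR = 5 × 0.2160 = 1.08
GRR = 0.483 × 1.08 = 0.52164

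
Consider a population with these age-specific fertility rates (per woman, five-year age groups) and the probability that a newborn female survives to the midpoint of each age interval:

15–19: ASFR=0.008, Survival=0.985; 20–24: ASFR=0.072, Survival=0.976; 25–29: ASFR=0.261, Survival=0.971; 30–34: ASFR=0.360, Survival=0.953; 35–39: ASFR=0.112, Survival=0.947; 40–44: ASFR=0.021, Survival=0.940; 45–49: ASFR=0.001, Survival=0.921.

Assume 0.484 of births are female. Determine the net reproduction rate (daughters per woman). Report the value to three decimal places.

Proportion female at birth = 0.484.
Each age group contributes 5 × ASFR × survival:
  15–19: 5 × 0.008 × 0.985 = 0.03940
  20–24: 5 × 0.072 × 0.976 = 0.35136
  25–29: 5 × 0.261 × 0.971 = 1.26716
  30–34: 5 × 0.360 × 0.953 = 1.71540
  35–39: 5 × 0.112 × 0.947 = 0.53032
  40–44: 5 × 0.021 × 0.940 = 0.09870
  45–49: 5 × 0.001 × 0.921 = 0.00461
Sum = 4.00695
NRR = 0.484 × 4.00695 = 1.93936

1.939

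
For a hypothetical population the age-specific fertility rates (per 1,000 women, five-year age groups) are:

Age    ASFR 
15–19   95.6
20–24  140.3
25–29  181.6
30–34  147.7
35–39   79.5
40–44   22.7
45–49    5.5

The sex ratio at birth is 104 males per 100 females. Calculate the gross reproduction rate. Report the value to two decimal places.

Proportion female at birth = 100 / (100 + 104) = 0.49020.
Sum of ASFRs = 95.6 + 140.3 + 181.6 + 147.7 + 79.5 + 22.7 + 5.5 = 672.9
TFR = 5 × 672.9 / 1000 = 3.3645
GRR = 0.49020 × 3.3645 = 1.64928

1.65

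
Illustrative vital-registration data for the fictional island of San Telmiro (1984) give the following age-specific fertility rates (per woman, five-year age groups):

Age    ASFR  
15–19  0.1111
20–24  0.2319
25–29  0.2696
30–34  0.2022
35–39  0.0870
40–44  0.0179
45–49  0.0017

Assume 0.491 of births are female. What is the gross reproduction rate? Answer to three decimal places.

Proportion female at birth = 0.491.
Sum of ASFRs = 0.1111 + 0.2319 + 0.2696 + 0.2022 + 0.0870 + 0.0179 + 0.0017 = 0.9214
TFR = 5 × 0.9214 = 4.607
GRR = 0.491 × 4.607 = 2.26204

2.262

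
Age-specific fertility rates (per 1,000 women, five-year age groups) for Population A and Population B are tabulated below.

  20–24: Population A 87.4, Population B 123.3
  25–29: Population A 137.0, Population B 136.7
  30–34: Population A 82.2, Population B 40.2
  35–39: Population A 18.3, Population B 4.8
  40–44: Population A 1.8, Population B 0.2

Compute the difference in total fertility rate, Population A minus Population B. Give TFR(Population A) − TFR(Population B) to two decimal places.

0.11

Population A:
  Sum of ASFRs = 87.4 + 137.0 + 82.2 + 18.3 + 1.8 = 326.7
  TFR = 5 × 326.7 / 1000 = 1.6335
Population B:
  Sum of ASFRs = 123.3 + 136.7 + 40.2 + 4.8 + 0.2 = 305.2
  TFR = 5 × 305.2 / 1000 = 1.526
Difference = 1.6335 − 1.526 = 0.1075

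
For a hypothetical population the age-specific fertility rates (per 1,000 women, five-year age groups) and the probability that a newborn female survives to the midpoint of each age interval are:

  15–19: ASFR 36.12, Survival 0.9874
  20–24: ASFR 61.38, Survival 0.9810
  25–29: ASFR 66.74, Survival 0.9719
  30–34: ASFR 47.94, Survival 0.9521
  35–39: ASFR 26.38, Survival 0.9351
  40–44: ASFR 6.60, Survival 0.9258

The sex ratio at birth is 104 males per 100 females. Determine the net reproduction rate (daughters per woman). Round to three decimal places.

Proportion female at birth = 100 / (100 + 104) = 0.49020.
Weighting each age-specific rate by interval width and survival:
  15–19: 5 × 36.12/1000 × 0.9874 = 0.17832
  20–24: 5 × 61.38/1000 × 0.9810 = 0.30107
  25–29: 5 × 66.74/1000 × 0.9719 = 0.32432
  30–34: 5 × 47.94/1000 × 0.9521 = 0.22822
  35–39: 5 × 26.38/1000 × 0.9351 = 0.12334
  40–44: 5 × 6.60/1000 × 0.9258 = 0.03055
Sum = 1.18582
NRR = 0.49020 × 1.18582 = 0.58129

0.581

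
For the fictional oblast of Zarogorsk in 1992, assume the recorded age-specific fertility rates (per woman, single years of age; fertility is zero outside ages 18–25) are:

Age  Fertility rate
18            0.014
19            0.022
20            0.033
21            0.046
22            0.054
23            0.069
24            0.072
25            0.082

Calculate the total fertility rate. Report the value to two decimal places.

Sum of ASFRs = 0.014 + 0.022 + 0.033 + 0.046 + 0.054 + 0.069 + 0.072 + 0.082 = 0.392
TFR = 0.392

0.39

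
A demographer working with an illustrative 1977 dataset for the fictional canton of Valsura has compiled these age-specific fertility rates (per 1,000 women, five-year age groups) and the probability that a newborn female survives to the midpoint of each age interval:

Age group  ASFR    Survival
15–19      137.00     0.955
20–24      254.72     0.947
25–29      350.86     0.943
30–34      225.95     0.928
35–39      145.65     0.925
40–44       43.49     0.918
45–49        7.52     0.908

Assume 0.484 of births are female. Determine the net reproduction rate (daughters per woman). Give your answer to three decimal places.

Proportion female at birth = 0.484.
Per-age-group product (5 × ASFR × survival probability):
  15–19: 5 × 137.00/1000 × 0.955 = 0.65418
  20–24: 5 × 254.72/1000 × 0.947 = 1.20610
  25–29: 5 × 350.86/1000 × 0.943 = 1.65430
  30–34: 5 × 225.95/1000 × 0.928 = 1.04841
  35–39: 5 × 145.65/1000 × 0.925 = 0.67363
  40–44: 5 × 43.49/1000 × 0.918 = 0.19962
  45–49: 5 × 7.52/1000 × 0.908 = 0.03414
Sum = 5.47038
NRR = 0.484 × 5.47038 = 2.64766
NRR > 1, so each generation more than replaces itself.

2.648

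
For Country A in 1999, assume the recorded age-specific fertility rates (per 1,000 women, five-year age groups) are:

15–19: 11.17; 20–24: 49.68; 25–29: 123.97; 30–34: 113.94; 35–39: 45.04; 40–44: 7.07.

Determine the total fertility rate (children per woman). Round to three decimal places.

Sum of ASFRs = 11.17 + 49.68 + 123.97 + 113.94 + 45.04 + 7.07 = 350.87
TFR = 5 × 350.87 / 1000 = 1.75435

1.754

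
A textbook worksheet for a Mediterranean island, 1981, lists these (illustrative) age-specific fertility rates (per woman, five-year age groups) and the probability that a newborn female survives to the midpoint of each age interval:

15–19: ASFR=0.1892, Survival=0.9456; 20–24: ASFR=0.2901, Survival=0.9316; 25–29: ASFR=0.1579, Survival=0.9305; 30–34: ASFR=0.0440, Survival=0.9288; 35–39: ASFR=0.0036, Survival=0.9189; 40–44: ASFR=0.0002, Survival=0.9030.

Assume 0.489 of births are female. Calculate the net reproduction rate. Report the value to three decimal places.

Proportion female at birth = 0.489.
Weighting each age-specific rate by interval width and survival:
  15–19: 5 × 0.1892 × 0.9456 = 0.89454
  20–24: 5 × 0.2901 × 0.9316 = 1.35129
  25–29: 5 × 0.1579 × 0.9305 = 0.73463
  30–34: 5 × 0.0440 × 0.9288 = 0.20434
  35–39: 5 × 0.0036 × 0.9189 = 0.01654
  40–44: 5 × 0.0002 × 0.9030 = 0.00090
Sum = 3.20224
NRR = 0.489 × 3.20224 = 1.56590

1.566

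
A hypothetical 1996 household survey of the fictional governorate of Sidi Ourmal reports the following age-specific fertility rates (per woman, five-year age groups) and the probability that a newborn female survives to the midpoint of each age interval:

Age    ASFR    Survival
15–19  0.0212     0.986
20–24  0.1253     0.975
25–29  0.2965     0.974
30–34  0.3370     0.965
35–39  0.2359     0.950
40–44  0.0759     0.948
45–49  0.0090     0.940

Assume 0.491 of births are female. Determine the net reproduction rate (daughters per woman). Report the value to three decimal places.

2.606

Proportion female at birth = 0.491.
Per-age-group product (5 × ASFR × survival probability):
  15–19: 5 × 0.0212 × 0.986 = 0.10452
  20–24: 5 × 0.1253 × 0.975 = 0.61084
  25–29: 5 × 0.2965 × 0.974 = 1.44396
  30–34: 5 × 0.3370 × 0.965 = 1.62603
  35–39: 5 × 0.2359 × 0.950 = 1.12053
  40–44: 5 × 0.0759 × 0.948 = 0.35977
  45–49: 5 × 0.0090 × 0.940 = 0.04230
Sum = 5.30795
NRR = 0.491 × 5.30795 = 2.60620
With NRR above 1 the population is above replacement fertility.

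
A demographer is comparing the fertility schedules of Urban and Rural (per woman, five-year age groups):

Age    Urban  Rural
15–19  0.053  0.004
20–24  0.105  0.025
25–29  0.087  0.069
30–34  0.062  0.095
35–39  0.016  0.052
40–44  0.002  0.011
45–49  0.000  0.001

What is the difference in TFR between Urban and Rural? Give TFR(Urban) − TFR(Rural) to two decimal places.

0.34

Urban:
  Sum of ASFRs = 0.053 + 0.105 + 0.087 + 0.062 + 0.016 + 0.002 + 0.000 = 0.325
  TFR = 5 × 0.325 = 1.625
Rural:
  Sum of ASFRs = 0.004 + 0.025 + 0.069 + 0.095 + 0.052 + 0.011 + 0.001 = 0.257
  TFR = 5 × 0.257 = 1.285
Difference = 1.625 − 1.285 = 0.34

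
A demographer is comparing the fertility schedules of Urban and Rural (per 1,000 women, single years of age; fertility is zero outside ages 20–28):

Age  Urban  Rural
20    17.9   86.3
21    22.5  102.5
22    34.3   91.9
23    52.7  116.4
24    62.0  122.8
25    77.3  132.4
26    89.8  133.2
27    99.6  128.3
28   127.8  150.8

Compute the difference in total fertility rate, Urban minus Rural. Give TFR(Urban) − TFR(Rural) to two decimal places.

Urban:
  Sum of ASFRs = 17.9 + 22.5 + 34.3 + 52.7 + 62.0 + 77.3 + 89.8 + 99.6 + 127.8 = 583.9
  TFR = 583.9 / 1000 = 0.5839
Rural:
  Sum of ASFRs = 86.3 + 102.5 + 91.9 + 116.4 + 122.8 + 132.4 + 133.2 + 128.3 + 150.8 = 1064.6
  TFR = 1064.6 / 1000 = 1.0646
Difference = 0.5839 − 1.0646 = -0.4807

-0.48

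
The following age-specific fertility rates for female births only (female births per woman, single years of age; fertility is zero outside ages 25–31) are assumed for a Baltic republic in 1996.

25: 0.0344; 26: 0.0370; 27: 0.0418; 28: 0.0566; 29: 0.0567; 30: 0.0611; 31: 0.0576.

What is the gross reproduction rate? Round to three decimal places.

0.345

Sum of female ASFRs = 0.0344 + 0.0370 + 0.0418 + 0.0566 + 0.0567 + 0.0611 + 0.0576 = 0.3452
GRR = 0.3452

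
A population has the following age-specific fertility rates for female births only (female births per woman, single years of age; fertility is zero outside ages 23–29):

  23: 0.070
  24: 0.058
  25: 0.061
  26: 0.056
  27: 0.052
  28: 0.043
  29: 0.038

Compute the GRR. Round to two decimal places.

Sum of female ASFRs = 0.070 + 0.058 + 0.061 + 0.056 + 0.052 + 0.043 + 0.038 = 0.378
GRR = 0.378

0.38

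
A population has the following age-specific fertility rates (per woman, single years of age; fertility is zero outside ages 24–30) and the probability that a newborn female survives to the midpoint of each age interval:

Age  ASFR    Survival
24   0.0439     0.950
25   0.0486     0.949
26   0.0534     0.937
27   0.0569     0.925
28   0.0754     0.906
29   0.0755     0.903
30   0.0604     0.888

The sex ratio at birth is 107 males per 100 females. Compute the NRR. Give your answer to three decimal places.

Proportion female at birth = 100 / (100 + 107) = 0.48309.
Survival-weighted fertility by age (1·fₓ·Sₓ):
  24: 1 × 0.0439 × 0.950 = 0.04171
  25: 1 × 0.0486 × 0.949 = 0.04612
  26: 1 × 0.0534 × 0.937 = 0.05004
  27: 1 × 0.0569 × 0.925 = 0.05263
  28: 1 × 0.0754 × 0.906 = 0.06831
  29: 1 × 0.0755 × 0.903 = 0.06818
  30: 1 × 0.0604 × 0.888 = 0.05364
Sum = 0.38063
NRR = 0.48309 × 0.38063 = 0.18388
NRR < 1, so the cohort does not fully replace itself.

0.184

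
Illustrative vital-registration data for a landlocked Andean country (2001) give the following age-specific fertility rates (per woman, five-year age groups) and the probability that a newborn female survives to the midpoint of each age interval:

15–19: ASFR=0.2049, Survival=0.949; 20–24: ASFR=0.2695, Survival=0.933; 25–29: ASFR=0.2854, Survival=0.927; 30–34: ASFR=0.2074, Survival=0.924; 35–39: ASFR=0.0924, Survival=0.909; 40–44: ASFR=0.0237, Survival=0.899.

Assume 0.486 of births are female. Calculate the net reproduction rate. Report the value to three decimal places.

Proportion female at birth = 0.486.
Weighting each age-specific rate by interval width and survival:
  15–19: 5 × 0.2049 × 0.949 = 0.97225
  20–24: 5 × 0.2695 × 0.933 = 1.25722
  25–29: 5 × 0.2854 × 0.927 = 1.32283
  30–34: 5 × 0.2074 × 0.924 = 0.95819
  35–39: 5 × 0.0924 × 0.909 = 0.41996
  40–44: 5 × 0.0237 × 0.899 = 0.10653
Sum = 5.03698
NRR = 0.486 × 5.03698 = 2.44797

2.448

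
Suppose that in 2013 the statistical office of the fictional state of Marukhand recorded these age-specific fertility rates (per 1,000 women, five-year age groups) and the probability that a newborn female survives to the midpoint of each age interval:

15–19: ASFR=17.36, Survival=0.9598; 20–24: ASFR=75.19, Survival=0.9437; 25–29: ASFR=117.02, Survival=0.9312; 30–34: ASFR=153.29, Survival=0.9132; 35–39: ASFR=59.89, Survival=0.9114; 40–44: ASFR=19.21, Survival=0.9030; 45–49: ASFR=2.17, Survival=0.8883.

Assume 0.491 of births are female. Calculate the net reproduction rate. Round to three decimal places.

Proportion female at birth = 0.491.
Weighting each age-specific rate by interval width and survival:
  15–19: 5 × 17.36/1000 × 0.9598 = 0.08331
  20–24: 5 × 75.19/1000 × 0.9437 = 0.35478
  25–29: 5 × 117.02/1000 × 0.9312 = 0.54485
  30–34: 5 × 153.29/1000 × 0.9132 = 0.69992
  35–39: 5 × 59.89/1000 × 0.9114 = 0.27292
  40–44: 5 × 19.21/1000 × 0.9030 = 0.08673
  45–49: 5 × 2.17/1000 × 0.8883 = 0.00964
Sum = 2.05215
NRR = 0.491 × 2.05215 = 1.00761
NRR > 1, so each generation more than replaces itself.

1.008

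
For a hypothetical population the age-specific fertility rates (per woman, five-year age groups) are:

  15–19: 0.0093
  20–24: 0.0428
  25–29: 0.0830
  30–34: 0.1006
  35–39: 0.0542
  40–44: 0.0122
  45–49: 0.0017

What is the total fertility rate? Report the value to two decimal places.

Sum of ASFRs = 0.0093 + 0.0428 + 0.0830 + 0.1006 + 0.0542 + 0.0122 + 0.0017 = 0.3038
TFR = 5 × 0.3038 = 1.519

1.52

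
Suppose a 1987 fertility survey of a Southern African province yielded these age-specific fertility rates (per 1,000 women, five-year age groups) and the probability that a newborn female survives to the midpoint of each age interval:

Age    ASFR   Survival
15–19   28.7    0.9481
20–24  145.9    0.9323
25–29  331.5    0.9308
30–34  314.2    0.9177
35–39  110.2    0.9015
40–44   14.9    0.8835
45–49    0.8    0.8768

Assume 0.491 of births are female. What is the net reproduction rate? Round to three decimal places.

2.144

Proportion female at birth = 0.491.
Weighting each age-specific rate by interval width and survival:
  15–19: 5 × 28.7/1000 × 0.9481 = 0.13605
  20–24: 5 × 145.9/1000 × 0.9323 = 0.68011
  25–29: 5 × 331.5/1000 × 0.9308 = 1.54280
  30–34: 5 × 314.2/1000 × 0.9177 = 1.44171
  35–39: 5 × 110.2/1000 × 0.9015 = 0.49673
  40–44: 5 × 14.9/1000 × 0.8835 = 0.06582
  45–49: 5 × 0.8/1000 × 0.8768 = 0.00351
Sum = 4.36673
NRR = 0.491 × 4.36673 = 2.14406
An NRR exceeding 1 indicates intrinsic growth under these rates.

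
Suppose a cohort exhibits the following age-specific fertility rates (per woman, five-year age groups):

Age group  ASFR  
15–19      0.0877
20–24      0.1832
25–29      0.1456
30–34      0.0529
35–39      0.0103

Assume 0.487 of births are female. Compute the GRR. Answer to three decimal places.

1.168

Proportion female at birth = 0.487.
Sum of ASFRs = 0.0877 + 0.1832 + 0.1456 + 0.0529 + 0.0103 = 0.4797
TFR = 5 × 0.4797 = 2.3985
GRR = 0.487 × 2.3985 = 1.16807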